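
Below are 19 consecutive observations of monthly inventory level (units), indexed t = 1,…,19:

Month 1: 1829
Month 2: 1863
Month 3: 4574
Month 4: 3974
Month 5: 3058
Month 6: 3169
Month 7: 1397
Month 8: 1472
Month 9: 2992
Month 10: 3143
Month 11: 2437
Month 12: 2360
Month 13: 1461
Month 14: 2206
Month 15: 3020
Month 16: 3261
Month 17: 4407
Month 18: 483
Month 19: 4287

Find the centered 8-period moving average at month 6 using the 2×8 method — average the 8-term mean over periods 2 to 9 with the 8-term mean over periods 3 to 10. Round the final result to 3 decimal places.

2892.375

Sum over 2–9: 1863 + 4574 + 3974 + 3058 + 3169 + 1397 + 1472 + 2992 = 22499
Sum over 3–10: 4574 + 3974 + 3058 + 3169 + 1397 + 1472 + 2992 + 3143 = 23779
CMA at t=6 = (22499 + 23779) / (2·8) = 46278 / 16 = 2892.375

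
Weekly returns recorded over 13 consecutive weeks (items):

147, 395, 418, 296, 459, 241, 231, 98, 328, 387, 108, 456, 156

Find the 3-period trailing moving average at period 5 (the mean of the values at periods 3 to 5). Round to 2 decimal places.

391.00

Sum of periods 3–5: 418 + 296 + 459 = 1173
Divide by 3: 1173 / 3 = 391.00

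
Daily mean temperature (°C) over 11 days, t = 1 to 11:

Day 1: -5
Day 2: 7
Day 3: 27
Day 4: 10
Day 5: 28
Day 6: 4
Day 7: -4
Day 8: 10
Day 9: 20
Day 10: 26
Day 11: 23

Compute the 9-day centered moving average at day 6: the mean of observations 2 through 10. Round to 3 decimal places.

Sum of periods 2–10: 7 + 27 + 10 + 28 + 4 + (-4) + 10 + 20 + 26 = 128
Divide by 9: 128 / 9 = 14.222

14.222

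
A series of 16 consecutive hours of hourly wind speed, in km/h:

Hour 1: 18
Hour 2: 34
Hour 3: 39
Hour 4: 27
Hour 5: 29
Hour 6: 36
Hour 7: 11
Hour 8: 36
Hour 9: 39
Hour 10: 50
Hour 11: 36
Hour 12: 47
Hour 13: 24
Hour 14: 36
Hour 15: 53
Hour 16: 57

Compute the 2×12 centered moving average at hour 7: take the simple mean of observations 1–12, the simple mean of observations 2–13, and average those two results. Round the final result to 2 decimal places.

Sum over 1–12: 18 + 34 + 39 + 27 + 29 + 36 + 11 + 36 + 39 + 50 + 36 + 47 = 402
Sum over 2–13: 34 + 39 + 27 + 29 + 36 + 11 + 36 + 39 + 50 + 36 + 47 + 24 = 408
CMA at t=7 = (402 + 408) / (2·12) = 810 / 24 = 33.75

33.75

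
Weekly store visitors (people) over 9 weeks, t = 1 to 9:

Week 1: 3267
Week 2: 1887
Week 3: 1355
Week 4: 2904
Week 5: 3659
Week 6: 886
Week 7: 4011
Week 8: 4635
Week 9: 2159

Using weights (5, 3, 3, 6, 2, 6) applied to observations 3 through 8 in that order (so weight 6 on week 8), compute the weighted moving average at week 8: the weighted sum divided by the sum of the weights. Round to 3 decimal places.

Weighted sum: 5·1355 + 3·2904 + 3·3659 + 6·886 + 2·4011 + 6·4635 = 6775 + 8712 + 10977 + 5316 + 8022 + 27810 = 67612
Weight total: 5 + 3 + 3 + 6 + 2 + 6 = 25
WMA = 67612 / 25 = 2704.480

2704.480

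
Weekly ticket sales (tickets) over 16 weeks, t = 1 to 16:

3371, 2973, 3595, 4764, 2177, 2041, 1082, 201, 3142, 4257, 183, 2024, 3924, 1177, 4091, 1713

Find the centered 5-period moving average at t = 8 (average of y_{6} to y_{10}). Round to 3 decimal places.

2144.600

Sum of periods 6–10: 2041 + 1082 + 201 + 3142 + 4257 = 10723
Divide by 5: 10723 / 5 = 2144.600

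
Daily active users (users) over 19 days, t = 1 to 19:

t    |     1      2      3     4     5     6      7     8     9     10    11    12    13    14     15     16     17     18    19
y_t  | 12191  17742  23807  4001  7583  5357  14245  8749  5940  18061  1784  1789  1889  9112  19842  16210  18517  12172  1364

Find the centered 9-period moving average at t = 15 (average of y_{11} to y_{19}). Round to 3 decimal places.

Sum of periods 11–19: 1784 + 1789 + 1889 + 9112 + 19842 + 16210 + 18517 + 12172 + 1364 = 82679
Divide by 9: 82679 / 9 = 9186.556

9186.556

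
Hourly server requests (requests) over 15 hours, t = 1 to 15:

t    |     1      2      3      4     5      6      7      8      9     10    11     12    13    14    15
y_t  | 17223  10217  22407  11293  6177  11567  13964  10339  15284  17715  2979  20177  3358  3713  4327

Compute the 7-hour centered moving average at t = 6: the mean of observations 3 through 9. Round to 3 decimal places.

13004.429

Sum of periods 3–9: 22407 + 11293 + 6177 + 11567 + 13964 + 10339 + 15284 = 91031
Divide by 7: 91031 / 7 = 13004.429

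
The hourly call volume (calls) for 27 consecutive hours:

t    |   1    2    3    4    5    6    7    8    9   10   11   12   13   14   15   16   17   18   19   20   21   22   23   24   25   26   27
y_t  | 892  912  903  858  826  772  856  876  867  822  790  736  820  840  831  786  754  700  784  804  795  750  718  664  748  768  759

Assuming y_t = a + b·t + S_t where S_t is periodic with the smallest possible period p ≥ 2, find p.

6

First differences y_{t+1} − y_t: 20, -9, -45, -32, -54, 84, 20, -9, -45, -32, -54, 84, 20, -9, …
The difference pattern repeats every 6 terms and not for any smaller step, so p = 6.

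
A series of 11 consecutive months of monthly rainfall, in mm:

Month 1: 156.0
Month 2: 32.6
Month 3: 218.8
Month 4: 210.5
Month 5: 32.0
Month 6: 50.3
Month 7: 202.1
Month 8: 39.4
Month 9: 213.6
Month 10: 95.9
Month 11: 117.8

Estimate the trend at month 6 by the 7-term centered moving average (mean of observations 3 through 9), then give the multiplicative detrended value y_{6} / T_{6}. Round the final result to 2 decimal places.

Trend T_6 = (218.8 + 210.5 + 32.0 + 50.3 + 202.1 + 39.4 + 213.6) / 7 = 966.7/7 = 138.1000
Ratio to trend: 50.3 / 138.1000 = 0.36

0.36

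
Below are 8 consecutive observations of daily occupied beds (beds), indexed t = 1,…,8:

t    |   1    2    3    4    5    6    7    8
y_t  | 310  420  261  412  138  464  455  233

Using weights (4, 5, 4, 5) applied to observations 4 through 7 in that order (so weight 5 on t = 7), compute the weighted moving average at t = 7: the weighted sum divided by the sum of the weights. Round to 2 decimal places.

Weighted sum: 4·412 + 5·138 + 4·464 + 5·455 = 1648 + 690 + 1856 + 2275 = 6469
Weight total: 4 + 5 + 4 + 5 = 18
WMA = 6469 / 18 = 359.39

359.39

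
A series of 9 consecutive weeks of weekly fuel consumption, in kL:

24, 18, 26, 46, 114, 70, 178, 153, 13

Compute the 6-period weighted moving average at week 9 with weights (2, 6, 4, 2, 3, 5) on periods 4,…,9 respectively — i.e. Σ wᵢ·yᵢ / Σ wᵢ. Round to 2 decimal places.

Weighted sum: 2·46 + 6·114 + 4·70 + 2·178 + 3·153 + 5·13 = 92 + 684 + 280 + 356 + 459 + 65 = 1936
Weight total: 2 + 6 + 4 + 2 + 3 + 5 = 22
WMA = 1936 / 22 = 88.00

88.00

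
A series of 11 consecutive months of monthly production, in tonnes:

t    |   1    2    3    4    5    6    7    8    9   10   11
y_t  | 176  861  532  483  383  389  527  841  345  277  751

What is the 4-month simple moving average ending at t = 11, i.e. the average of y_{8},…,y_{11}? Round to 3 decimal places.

553.500

Sum of periods 8–11: 841 + 345 + 277 + 751 = 2214
Divide by 4: 2214 / 4 = 553.500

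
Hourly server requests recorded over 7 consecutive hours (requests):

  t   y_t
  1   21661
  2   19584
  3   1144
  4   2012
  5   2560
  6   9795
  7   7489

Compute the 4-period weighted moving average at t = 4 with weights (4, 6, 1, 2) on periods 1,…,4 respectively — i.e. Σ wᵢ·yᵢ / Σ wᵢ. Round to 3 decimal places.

Weighted sum: 4·21661 + 6·19584 + 1·1144 + 2·2012 = 86644 + 117504 + 1144 + 4024 = 209316
Weight total: 4 + 6 + 1 + 2 = 13
WMA = 209316 / 13 = 16101.231

16101.231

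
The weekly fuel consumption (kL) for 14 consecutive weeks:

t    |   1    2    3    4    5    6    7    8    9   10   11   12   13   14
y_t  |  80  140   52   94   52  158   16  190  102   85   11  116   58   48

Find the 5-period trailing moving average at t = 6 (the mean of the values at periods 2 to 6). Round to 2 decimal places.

99.20

Sum of periods 2–6: 140 + 52 + 94 + 52 + 158 = 496
Divide by 5: 496 / 5 = 99.20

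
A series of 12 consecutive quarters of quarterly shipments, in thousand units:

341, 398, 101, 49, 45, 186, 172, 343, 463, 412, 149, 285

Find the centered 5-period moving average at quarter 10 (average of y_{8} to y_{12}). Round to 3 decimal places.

Sum of periods 8–12: 343 + 463 + 412 + 149 + 285 = 1652
Divide by 5: 1652 / 5 = 330.400

330.400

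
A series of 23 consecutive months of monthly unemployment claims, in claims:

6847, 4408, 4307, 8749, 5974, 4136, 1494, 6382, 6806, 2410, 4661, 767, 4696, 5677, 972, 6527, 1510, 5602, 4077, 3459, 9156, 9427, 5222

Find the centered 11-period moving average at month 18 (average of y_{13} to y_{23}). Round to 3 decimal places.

Sum of periods 13–23: 4696 + 5677 + 972 + 6527 + 1510 + 5602 + 4077 + 3459 + 9156 + 9427 + 5222 = 56325
Divide by 11: 56325 / 11 = 5120.455

5120.455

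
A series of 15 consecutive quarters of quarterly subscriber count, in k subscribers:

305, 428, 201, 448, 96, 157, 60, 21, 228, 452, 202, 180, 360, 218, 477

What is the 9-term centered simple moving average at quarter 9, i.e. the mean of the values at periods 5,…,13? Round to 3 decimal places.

195.111

Sum of periods 5–13: 96 + 157 + 60 + 21 + 228 + 452 + 202 + 180 + 360 = 1756
Divide by 9: 1756 / 9 = 195.111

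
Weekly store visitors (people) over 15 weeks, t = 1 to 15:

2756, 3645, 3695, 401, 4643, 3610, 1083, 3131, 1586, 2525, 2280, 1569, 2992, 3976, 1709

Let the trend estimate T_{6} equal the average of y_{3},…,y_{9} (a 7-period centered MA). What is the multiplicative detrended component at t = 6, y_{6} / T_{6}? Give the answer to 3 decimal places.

1.392

Trend T_6 = (3695 + 401 + 4643 + 3610 + 1083 + 3131 + 1586) / 7 = 18149/7 = 2592.71429
Ratio to trend: 3610 / 2592.71429 = 1.392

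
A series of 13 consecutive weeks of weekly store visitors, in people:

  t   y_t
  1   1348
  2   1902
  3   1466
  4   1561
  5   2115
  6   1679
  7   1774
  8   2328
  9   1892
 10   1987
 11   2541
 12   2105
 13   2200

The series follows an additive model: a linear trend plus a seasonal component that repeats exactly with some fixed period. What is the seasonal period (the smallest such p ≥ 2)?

First differences y_{t+1} − y_t: 554, -436, 95, 554, -436, 95, 554, -436, …
The difference pattern repeats every 3 terms and not for any smaller step, so p = 3.

3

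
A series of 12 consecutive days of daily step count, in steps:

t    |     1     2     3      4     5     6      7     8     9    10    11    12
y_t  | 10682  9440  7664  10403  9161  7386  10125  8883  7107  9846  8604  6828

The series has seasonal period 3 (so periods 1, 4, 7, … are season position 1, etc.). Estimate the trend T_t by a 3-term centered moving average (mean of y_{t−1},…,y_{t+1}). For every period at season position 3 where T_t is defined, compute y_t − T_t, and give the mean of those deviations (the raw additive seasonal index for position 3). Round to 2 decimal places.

Season position 3 occurs at t = 3, 6, 9 (where T_t is defined).
t=3: T_3 = 9169.0000; y_3 − T_3 = 7664 − 9169.0000 = -1505.0000
t=6: T_6 = 8890.6667; y_6 − T_6 = 7386 − 8890.6667 = -1504.6667
t=9: T_9 = 8612.0000; y_9 − T_9 = 7107 − 8612.0000 = -1505.0000
Mean deviation: (-1505.0000 + -1504.6667 + -1505.0000) / 3 = -1504.89

-1504.89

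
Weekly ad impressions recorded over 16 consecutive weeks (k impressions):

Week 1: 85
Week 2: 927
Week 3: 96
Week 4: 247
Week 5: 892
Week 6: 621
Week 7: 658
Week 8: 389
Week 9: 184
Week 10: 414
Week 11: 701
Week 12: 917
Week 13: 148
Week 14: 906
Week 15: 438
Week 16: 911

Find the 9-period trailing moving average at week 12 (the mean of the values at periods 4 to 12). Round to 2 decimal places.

558.11

Sum of periods 4–12: 247 + 892 + 621 + 658 + 389 + 184 + 414 + 701 + 917 = 5023
Divide by 9: 5023 / 9 = 558.11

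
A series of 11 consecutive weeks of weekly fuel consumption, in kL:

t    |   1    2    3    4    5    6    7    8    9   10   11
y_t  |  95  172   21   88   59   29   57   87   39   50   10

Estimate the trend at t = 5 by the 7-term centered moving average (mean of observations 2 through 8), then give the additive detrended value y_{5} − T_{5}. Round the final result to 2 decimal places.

Trend T_5 = (172 + 21 + 88 + 59 + 29 + 57 + 87) / 7 = 513/7 = 73.2857
Detrended value: 59 − 73.2857 = -14.29

-14.29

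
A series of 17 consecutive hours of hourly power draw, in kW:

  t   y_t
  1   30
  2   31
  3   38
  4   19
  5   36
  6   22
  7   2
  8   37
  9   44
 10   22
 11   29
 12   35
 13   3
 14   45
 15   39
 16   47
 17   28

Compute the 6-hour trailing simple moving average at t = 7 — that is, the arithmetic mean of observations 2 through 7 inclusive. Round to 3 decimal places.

Sum of periods 2–7: 31 + 38 + 19 + 36 + 22 + 2 = 148
Divide by 6: 148 / 6 = 24.667

24.667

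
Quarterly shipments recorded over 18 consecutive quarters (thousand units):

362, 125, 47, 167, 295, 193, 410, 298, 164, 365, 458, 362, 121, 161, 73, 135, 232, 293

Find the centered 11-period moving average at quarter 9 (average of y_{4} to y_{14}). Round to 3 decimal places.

Sum of periods 4–14: 167 + 295 + 193 + 410 + 298 + 164 + 365 + 458 + 362 + 121 + 161 = 2994
Divide by 11: 2994 / 11 = 272.182

272.182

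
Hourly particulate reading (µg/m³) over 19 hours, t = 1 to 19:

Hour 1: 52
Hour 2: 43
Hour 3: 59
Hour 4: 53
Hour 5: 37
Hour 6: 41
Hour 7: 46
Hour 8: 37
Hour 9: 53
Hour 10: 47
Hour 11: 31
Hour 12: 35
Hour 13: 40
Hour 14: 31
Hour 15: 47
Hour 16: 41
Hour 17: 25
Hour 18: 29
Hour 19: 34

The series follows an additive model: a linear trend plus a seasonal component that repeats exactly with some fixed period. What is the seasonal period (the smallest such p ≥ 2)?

6

First differences y_{t+1} − y_t: -9, 16, -6, -16, 4, 5, -9, 16, -6, -16, 4, 5, -9, 16, …
The difference pattern repeats every 6 terms and not for any smaller step, so p = 6.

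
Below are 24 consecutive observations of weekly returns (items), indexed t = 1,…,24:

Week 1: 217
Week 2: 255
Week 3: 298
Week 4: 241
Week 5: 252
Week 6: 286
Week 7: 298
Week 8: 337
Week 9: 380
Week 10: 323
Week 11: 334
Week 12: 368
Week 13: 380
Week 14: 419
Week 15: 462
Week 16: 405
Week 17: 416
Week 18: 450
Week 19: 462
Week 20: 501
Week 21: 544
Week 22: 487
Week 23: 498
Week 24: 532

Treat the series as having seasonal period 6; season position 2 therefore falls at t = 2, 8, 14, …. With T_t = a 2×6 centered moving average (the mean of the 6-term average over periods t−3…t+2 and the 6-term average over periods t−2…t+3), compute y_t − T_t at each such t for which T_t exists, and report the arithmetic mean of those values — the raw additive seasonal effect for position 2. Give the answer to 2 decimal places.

17.50

Season position 2 occurs at t = 8, 14, 20 (where T_t is defined).
t=8: T_8 = 319.5000; y_8 − T_8 = 337 − 319.5000 = 17.5000
t=14: T_14 = 401.5000; y_14 − T_14 = 419 − 401.5000 = 17.5000
t=20: T_20 = 483.5000; y_20 − T_20 = 501 − 483.5000 = 17.5000
Mean deviation: (17.5000 + 17.5000 + 17.5000) / 3 = 17.50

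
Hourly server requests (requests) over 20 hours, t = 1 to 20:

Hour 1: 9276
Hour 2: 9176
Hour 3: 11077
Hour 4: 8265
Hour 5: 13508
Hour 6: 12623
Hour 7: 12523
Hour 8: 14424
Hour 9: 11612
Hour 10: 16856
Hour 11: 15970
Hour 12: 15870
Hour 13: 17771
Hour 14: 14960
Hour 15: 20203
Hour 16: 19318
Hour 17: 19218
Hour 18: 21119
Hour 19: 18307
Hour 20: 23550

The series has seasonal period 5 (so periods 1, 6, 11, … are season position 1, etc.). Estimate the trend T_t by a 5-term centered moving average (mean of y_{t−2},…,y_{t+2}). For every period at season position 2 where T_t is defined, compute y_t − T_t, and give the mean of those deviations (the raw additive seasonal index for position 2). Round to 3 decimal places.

-415.133

Season position 2 occurs at t = 7, 12, 17 (where T_t is defined).
t=7: T_7 = 12938.00000; y_7 − T_7 = 12523 − 12938.00000 = -415.00000
t=12: T_12 = 16285.40000; y_12 − T_12 = 15870 − 16285.40000 = -415.40000
t=17: T_17 = 19633.00000; y_17 − T_17 = 19218 − 19633.00000 = -415.00000
Mean deviation: (-415.00000 + -415.40000 + -415.00000) / 3 = -415.133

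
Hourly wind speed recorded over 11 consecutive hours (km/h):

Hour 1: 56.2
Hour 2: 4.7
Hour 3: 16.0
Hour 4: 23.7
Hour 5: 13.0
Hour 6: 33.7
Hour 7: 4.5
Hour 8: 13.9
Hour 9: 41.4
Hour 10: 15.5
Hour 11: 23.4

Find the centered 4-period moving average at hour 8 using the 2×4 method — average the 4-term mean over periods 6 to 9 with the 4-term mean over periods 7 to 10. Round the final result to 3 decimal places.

Sum over 6–9: 33.7 + 4.5 + 13.9 + 41.4 = 93.5
Sum over 7–10: 4.5 + 13.9 + 41.4 + 15.5 = 75.3
CMA at t=8 = (93.5 + 75.3) / (2·4) = 168.8 / 8 = 21.100

21.100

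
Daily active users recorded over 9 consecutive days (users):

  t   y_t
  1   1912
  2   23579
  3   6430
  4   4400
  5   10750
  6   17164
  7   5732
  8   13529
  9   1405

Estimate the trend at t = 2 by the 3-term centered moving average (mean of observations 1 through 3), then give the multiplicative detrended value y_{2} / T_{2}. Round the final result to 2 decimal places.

2.22

Trend T_2 = (1912 + 23579 + 6430) / 3 = 31921/3 = 10640.3333
Ratio to trend: 23579 / 10640.3333 = 2.22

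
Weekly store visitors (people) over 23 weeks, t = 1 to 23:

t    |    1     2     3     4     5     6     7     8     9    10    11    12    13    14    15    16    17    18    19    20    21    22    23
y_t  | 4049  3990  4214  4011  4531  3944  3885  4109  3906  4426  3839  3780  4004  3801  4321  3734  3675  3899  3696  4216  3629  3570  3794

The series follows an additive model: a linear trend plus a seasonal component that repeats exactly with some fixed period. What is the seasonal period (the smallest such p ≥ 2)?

First differences y_{t+1} − y_t: -59, 224, -203, 520, -587, -59, 224, -203, 520, -587, -59, 224, …
The difference pattern repeats every 5 terms and not for any smaller step, so p = 5.

5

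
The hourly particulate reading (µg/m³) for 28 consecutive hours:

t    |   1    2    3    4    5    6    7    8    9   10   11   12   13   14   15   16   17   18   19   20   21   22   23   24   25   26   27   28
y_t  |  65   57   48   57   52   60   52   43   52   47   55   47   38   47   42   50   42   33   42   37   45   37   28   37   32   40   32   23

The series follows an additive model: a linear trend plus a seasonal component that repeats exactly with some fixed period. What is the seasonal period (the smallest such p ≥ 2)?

First differences y_{t+1} − y_t: -8, -9, 9, -5, 8, -8, -9, 9, -5, 8, -8, -9, …
The difference pattern repeats every 5 terms and not for any smaller step, so p = 5.

5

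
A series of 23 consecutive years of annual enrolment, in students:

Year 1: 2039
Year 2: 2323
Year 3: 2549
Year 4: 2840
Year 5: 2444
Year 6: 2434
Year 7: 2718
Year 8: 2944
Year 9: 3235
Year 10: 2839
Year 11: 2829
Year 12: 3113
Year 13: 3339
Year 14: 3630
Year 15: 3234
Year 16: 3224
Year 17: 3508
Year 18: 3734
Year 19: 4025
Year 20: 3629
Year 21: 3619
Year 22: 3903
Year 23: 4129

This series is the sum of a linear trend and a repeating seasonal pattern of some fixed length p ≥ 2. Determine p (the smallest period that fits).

First differences y_{t+1} − y_t: 284, 226, 291, -396, -10, 284, 226, 291, -396, -10, 284, 226, …
The difference pattern repeats every 5 terms and not for any smaller step, so p = 5.

5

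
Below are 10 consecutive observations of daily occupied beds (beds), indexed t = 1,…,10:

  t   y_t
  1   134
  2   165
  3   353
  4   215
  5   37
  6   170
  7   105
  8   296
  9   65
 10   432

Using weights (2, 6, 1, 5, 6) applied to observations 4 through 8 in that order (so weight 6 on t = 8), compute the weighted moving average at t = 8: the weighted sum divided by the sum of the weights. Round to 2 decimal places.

Weighted sum: 2·215 + 6·37 + 1·170 + 5·105 + 6·296 = 430 + 222 + 170 + 525 + 1776 = 3123
Weight total: 2 + 6 + 1 + 5 + 6 = 20
WMA = 3123 / 20 = 156.15

156.15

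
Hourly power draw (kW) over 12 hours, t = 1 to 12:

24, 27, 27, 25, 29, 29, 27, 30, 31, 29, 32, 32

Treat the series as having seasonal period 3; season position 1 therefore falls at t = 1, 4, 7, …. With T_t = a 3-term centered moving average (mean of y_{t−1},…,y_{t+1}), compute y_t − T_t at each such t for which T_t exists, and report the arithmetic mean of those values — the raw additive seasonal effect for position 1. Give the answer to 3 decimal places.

-1.778

Season position 1 occurs at t = 4, 7, 10 (where T_t is defined).
t=4: T_4 = 27.00000; y_4 − T_4 = 25 − 27.00000 = -2.00000
t=7: T_7 = 28.66667; y_7 − T_7 = 27 − 28.66667 = -1.66667
t=10: T_10 = 30.66667; y_10 − T_10 = 29 − 30.66667 = -1.66667
Mean deviation: (-2.00000 + -1.66667 + -1.66667) / 3 = -1.778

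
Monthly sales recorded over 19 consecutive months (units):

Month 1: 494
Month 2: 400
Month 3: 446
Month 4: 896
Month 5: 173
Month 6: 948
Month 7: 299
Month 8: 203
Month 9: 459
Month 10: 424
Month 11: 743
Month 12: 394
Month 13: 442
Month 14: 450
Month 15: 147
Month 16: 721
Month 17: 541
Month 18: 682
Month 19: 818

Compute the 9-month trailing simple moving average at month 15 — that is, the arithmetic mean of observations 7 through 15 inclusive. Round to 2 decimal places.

Sum of periods 7–15: 299 + 203 + 459 + 424 + 743 + 394 + 442 + 450 + 147 = 3561
Divide by 9: 3561 / 9 = 395.67

395.67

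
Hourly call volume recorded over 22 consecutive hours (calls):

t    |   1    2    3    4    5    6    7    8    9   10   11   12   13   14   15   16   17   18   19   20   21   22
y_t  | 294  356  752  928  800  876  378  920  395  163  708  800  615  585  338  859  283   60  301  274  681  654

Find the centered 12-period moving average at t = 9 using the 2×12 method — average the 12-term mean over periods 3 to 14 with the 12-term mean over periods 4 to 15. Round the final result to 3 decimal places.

642.750

Sum over 3–14: 752 + 928 + 800 + 876 + 378 + 920 + 395 + 163 + 708 + 800 + 615 + 585 = 7920
Sum over 4–15: 928 + 800 + 876 + 378 + 920 + 395 + 163 + 708 + 800 + 615 + 585 + 338 = 7506
CMA at t=9 = (7920 + 7506) / (2·12) = 15426 / 24 = 642.750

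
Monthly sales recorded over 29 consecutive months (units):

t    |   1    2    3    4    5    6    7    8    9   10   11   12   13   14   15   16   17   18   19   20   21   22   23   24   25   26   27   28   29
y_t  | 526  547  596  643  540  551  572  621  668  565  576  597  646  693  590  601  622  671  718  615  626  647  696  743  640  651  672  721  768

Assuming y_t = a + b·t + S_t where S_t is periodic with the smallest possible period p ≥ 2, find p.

5

First differences y_{t+1} − y_t: 21, 49, 47, -103, 11, 21, 49, 47, -103, 11, 21, 49, …
The difference pattern repeats every 5 terms and not for any smaller step, so p = 5.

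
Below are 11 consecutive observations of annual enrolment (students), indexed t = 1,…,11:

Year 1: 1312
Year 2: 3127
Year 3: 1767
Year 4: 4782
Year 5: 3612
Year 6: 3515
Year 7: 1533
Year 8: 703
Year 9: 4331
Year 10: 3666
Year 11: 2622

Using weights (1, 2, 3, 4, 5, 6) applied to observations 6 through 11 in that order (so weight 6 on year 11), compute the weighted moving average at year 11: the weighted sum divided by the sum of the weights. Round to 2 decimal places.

2860.76

Weighted sum: 1·3515 + 2·1533 + 3·703 + 4·4331 + 5·3666 + 6·2622 = 3515 + 3066 + 2109 + 17324 + 18330 + 15732 = 60076
Weight total: 1 + 2 + 3 + 4 + 5 + 6 = 21
WMA = 60076 / 21 = 2860.76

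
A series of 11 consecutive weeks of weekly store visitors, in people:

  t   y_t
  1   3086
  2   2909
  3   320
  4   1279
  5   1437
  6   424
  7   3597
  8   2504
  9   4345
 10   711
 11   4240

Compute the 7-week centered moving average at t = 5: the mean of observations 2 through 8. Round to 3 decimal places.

1781.429

Sum of periods 2–8: 2909 + 320 + 1279 + 1437 + 424 + 3597 + 2504 = 12470
Divide by 7: 12470 / 7 = 1781.429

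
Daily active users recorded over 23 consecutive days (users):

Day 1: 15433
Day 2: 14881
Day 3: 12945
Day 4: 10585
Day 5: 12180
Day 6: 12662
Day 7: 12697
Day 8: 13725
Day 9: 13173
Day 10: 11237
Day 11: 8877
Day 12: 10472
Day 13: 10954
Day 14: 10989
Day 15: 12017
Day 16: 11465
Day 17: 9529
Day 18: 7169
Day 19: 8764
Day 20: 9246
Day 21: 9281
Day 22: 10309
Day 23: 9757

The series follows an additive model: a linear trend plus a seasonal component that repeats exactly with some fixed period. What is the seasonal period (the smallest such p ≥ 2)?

7

First differences y_{t+1} − y_t: -552, -1936, -2360, 1595, 482, 35, 1028, -552, -1936, -2360, 1595, 482, 35, 1028, -552, -1936, …
The difference pattern repeats every 7 terms and not for any smaller step, so p = 7.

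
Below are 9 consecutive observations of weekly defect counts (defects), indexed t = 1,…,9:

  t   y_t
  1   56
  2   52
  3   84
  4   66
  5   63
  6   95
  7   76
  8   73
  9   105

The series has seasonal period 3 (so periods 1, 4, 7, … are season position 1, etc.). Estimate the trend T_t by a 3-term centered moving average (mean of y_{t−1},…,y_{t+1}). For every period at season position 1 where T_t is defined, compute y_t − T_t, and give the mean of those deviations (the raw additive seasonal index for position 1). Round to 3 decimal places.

Season position 1 occurs at t = 4, 7 (where T_t is defined).
t=4: T_4 = 71.00000; y_4 − T_4 = 66 − 71.00000 = -5.00000
t=7: T_7 = 81.33333; y_7 − T_7 = 76 − 81.33333 = -5.33333
Mean deviation: (-5.00000 + -5.33333) / 2 = -5.167

-5.167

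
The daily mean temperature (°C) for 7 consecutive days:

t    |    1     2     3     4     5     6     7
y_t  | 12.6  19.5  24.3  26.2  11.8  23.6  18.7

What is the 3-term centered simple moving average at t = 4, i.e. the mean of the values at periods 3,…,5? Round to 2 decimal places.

20.77

Sum of periods 3–5: 24.3 + 26.2 + 11.8 = 62.3
Divide by 3: 62.3 / 3 = 20.77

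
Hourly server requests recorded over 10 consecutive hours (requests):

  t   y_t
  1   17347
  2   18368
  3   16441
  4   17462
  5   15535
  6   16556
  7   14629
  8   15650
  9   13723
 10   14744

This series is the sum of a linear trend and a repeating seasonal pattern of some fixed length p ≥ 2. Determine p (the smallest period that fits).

2

First differences y_{t+1} − y_t: 1021, -1927, 1021, -1927, 1021, -1927, …
The difference pattern repeats every 2 terms and not for any smaller step, so p = 2.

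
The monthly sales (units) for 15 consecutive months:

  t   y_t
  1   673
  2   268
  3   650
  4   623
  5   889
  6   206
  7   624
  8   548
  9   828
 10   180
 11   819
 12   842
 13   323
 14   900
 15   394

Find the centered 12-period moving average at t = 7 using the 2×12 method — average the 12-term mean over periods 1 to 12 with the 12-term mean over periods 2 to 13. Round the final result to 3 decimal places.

Sum over 1–12: 673 + 268 + 650 + 623 + 889 + 206 + 624 + 548 + 828 + 180 + 819 + 842 = 7150
Sum over 2–13: 268 + 650 + 623 + 889 + 206 + 624 + 548 + 828 + 180 + 819 + 842 + 323 = 6800
CMA at t=7 = (7150 + 6800) / (2·12) = 13950 / 24 = 581.250

581.250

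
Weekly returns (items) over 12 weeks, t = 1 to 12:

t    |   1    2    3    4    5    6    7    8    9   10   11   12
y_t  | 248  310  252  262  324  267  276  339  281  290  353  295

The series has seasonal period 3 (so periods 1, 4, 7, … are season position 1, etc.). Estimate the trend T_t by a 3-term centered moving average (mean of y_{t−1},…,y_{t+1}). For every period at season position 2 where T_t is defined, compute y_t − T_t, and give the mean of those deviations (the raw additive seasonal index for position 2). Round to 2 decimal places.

Season position 2 occurs at t = 2, 5, 8, 11 (where T_t is defined).
t=2: T_2 = 270.0000; y_2 − T_2 = 310 − 270.0000 = 40.0000
t=5: T_5 = 284.3333; y_5 − T_5 = 324 − 284.3333 = 39.6667
t=8: T_8 = 298.6667; y_8 − T_8 = 339 − 298.6667 = 40.3333
t=11: T_11 = 312.6667; y_11 − T_11 = 353 − 312.6667 = 40.3333
Mean deviation: (40.0000 + 39.6667 + 40.3333 + 40.3333) / 4 = 40.08

40.08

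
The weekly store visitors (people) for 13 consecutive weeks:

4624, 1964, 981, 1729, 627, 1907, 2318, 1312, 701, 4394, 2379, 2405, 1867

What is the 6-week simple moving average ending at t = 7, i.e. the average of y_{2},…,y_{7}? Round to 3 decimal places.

1587.667

Sum of periods 2–7: 1964 + 981 + 1729 + 627 + 1907 + 2318 = 9526
Divide by 6: 9526 / 6 = 1587.667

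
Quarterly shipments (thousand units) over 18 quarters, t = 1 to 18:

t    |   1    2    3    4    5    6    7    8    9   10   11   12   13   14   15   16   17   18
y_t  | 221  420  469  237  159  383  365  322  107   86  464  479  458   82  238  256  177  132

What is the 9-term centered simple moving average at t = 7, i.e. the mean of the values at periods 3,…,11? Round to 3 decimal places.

Sum of periods 3–11: 469 + 237 + 159 + 383 + 365 + 322 + 107 + 86 + 464 = 2592
Divide by 9: 2592 / 9 = 288.000

288.000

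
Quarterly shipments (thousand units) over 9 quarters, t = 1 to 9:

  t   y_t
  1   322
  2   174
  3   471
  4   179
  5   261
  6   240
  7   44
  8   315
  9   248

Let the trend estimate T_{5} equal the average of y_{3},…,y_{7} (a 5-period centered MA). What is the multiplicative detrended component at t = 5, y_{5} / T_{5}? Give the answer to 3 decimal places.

Trend T_5 = (471 + 179 + 261 + 240 + 44) / 5 = 1195/5 = 239.00000
Ratio to trend: 261 / 239.00000 = 1.092

1.092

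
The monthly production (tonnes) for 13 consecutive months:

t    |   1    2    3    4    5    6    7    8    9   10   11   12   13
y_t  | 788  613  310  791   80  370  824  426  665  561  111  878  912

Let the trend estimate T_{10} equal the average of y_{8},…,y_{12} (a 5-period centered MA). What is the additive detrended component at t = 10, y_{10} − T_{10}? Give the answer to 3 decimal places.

Trend T_10 = (426 + 665 + 561 + 111 + 878) / 5 = 2641/5 = 528.20000
Detrended value: 561 − 528.20000 = 32.800

32.800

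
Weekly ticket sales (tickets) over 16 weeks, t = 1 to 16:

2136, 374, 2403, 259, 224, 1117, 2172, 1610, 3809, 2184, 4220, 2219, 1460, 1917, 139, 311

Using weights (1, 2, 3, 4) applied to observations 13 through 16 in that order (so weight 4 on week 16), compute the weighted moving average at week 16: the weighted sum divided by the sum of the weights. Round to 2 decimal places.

Weighted sum: 1·1460 + 2·1917 + 3·139 + 4·311 = 1460 + 3834 + 417 + 1244 = 6955
Weight total: 1 + 2 + 3 + 4 = 10
WMA = 6955 / 10 = 695.50

695.50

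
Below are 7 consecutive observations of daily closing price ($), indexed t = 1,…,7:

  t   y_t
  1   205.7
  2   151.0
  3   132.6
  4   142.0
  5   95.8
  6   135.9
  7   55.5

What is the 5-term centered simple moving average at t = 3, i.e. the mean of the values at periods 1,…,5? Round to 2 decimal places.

Sum of periods 1–5: 205.7 + 151.0 + 132.6 + 142.0 + 95.8 = 727.1
Divide by 5: 727.1 / 5 = 145.42

145.42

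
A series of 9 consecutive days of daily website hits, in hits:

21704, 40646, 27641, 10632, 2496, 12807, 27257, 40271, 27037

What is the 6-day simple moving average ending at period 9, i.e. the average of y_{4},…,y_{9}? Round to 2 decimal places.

20083.33

Sum of periods 4–9: 10632 + 2496 + 12807 + 27257 + 40271 + 27037 = 120500
Divide by 6: 120500 / 6 = 20083.33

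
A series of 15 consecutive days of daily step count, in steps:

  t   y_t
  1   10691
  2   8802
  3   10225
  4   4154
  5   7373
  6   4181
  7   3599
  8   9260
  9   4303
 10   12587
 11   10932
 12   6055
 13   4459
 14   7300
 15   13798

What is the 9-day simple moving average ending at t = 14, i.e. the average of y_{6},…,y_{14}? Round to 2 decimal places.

Sum of periods 6–14: 4181 + 3599 + 9260 + 4303 + 12587 + 10932 + 6055 + 4459 + 7300 = 62676
Divide by 9: 62676 / 9 = 6964.00

6964.00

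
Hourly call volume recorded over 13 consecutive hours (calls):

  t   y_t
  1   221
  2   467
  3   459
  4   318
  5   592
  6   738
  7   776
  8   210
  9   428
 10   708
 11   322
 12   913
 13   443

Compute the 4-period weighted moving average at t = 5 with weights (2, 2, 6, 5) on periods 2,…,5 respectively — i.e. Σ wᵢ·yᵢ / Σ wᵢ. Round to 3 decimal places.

Weighted sum: 2·467 + 2·459 + 6·318 + 5·592 = 934 + 918 + 1908 + 2960 = 6720
Weight total: 2 + 2 + 6 + 5 = 15
WMA = 6720 / 15 = 448.000

448.000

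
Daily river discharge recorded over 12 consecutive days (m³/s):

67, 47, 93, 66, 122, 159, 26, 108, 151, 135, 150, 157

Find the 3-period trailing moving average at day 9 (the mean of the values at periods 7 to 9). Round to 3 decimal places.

Sum of periods 7–9: 26 + 108 + 151 = 285
Divide by 3: 285 / 3 = 95.000

95.000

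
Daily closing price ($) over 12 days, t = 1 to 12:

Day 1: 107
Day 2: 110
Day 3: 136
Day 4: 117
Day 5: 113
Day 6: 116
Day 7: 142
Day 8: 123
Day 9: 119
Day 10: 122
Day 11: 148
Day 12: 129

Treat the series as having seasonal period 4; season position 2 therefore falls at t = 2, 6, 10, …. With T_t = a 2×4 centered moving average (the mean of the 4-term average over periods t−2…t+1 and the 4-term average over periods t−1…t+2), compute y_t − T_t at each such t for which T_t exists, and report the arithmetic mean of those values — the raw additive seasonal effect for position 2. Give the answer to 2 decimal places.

-6.75

Season position 2 occurs at t = 6, 10 (where T_t is defined).
t=6: T_6 = 122.7500; y_6 − T_6 = 116 − 122.7500 = -6.7500
t=10: T_10 = 128.7500; y_10 − T_10 = 122 − 128.7500 = -6.7500
Mean deviation: (-6.7500 + -6.7500) / 2 = -6.75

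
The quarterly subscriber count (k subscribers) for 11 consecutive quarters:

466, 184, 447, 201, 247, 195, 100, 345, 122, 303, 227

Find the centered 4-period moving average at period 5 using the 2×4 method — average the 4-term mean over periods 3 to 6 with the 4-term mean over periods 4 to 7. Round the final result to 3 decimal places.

229.125

Sum over 3–6: 447 + 201 + 247 + 195 = 1090
Sum over 4–7: 201 + 247 + 195 + 100 = 743
CMA at t=5 = (1090 + 743) / (2·4) = 1833 / 8 = 229.125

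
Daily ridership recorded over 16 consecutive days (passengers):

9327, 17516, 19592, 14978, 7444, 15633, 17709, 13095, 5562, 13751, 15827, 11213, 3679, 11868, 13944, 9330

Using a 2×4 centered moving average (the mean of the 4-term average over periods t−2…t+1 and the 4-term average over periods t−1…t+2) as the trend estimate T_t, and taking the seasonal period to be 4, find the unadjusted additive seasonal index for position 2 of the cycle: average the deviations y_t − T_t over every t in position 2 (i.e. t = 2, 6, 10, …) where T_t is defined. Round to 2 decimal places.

Season position 2 occurs at t = 6, 10, 14 (where T_t is defined).
t=6: T_6 = 13705.6250; y_6 − T_6 = 15633 − 13705.6250 = 1927.3750
t=10: T_10 = 11823.5000; y_10 − T_10 = 13751 − 11823.5000 = 1927.5000
t=14: T_14 = 9940.6250; y_14 − T_14 = 11868 − 9940.6250 = 1927.3750
Mean deviation: (1927.3750 + 1927.5000 + 1927.3750) / 3 = 1927.42

1927.42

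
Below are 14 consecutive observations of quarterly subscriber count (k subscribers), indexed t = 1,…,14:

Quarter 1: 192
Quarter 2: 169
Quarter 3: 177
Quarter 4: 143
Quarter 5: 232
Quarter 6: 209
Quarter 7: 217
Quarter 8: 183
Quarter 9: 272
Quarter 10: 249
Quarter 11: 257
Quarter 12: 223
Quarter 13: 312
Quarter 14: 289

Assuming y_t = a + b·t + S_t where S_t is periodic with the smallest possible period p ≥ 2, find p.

First differences y_{t+1} − y_t: -23, 8, -34, 89, -23, 8, -34, 89, -23, 8, …
The difference pattern repeats every 4 terms and not for any smaller step, so p = 4.

4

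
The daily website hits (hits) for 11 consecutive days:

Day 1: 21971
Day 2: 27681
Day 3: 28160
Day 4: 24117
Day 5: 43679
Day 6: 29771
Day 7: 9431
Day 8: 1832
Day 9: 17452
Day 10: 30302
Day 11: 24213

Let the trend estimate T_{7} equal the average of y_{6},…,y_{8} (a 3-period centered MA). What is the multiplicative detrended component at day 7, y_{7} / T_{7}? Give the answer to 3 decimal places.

0.690

Trend T_7 = (29771 + 9431 + 1832) / 3 = 41034/3 = 13678.00000
Ratio to trend: 9431 / 13678.00000 = 0.690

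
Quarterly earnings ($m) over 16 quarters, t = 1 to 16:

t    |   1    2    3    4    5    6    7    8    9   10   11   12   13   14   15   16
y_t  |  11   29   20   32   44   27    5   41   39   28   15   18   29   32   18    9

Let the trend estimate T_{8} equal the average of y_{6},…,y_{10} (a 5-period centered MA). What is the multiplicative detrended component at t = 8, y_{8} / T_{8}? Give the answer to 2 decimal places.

Trend T_8 = (27 + 5 + 41 + 39 + 28) / 5 = 140/5 = 28.0000
Ratio to trend: 41 / 28.0000 = 1.46

1.46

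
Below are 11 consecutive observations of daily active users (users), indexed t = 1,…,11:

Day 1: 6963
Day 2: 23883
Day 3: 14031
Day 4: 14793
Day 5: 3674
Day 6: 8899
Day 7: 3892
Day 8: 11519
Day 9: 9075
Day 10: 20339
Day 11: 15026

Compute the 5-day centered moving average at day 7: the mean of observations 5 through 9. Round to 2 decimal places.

7411.80

Sum of periods 5–9: 3674 + 8899 + 3892 + 11519 + 9075 = 37059
Divide by 5: 37059 / 5 = 7411.80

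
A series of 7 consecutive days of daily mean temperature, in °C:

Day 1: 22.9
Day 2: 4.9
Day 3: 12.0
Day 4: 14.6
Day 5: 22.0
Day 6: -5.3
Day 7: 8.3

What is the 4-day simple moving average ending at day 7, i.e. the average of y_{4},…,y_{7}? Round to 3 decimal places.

9.900

Sum of periods 4–7: 14.6 + 22.0 + (-5.3) + 8.3 = 39.6
Divide by 4: 39.6 / 4 = 9.900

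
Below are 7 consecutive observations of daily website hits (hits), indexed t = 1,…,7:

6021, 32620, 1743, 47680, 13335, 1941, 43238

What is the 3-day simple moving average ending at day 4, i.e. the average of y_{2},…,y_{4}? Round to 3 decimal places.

27347.667

Sum of periods 2–4: 32620 + 1743 + 47680 = 82043
Divide by 3: 82043 / 3 = 27347.667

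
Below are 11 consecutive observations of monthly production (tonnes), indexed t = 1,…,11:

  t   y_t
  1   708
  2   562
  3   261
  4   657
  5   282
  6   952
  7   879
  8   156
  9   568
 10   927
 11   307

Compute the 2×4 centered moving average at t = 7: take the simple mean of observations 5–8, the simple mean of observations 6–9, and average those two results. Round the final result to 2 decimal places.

603.00

Sum over 5–8: 282 + 952 + 879 + 156 = 2269
Sum over 6–9: 952 + 879 + 156 + 568 = 2555
CMA at t=7 = (2269 + 2555) / (2·4) = 4824 / 8 = 603.00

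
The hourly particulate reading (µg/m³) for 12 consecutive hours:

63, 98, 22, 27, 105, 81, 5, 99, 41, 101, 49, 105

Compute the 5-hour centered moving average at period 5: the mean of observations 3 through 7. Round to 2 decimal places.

Sum of periods 3–7: 22 + 27 + 105 + 81 + 5 = 240
Divide by 5: 240 / 5 = 48.00

48.00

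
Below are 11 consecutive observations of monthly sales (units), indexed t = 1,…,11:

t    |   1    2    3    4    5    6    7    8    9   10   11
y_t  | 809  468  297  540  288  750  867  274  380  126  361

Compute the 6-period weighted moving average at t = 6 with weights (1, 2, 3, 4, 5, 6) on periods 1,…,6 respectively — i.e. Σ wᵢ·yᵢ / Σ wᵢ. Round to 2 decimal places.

Weighted sum: 1·809 + 2·468 + 3·297 + 4·540 + 5·288 + 6·750 = 809 + 936 + 891 + 2160 + 1440 + 4500 = 10736
Weight total: 1 + 2 + 3 + 4 + 5 + 6 = 21
WMA = 10736 / 21 = 511.24

511.24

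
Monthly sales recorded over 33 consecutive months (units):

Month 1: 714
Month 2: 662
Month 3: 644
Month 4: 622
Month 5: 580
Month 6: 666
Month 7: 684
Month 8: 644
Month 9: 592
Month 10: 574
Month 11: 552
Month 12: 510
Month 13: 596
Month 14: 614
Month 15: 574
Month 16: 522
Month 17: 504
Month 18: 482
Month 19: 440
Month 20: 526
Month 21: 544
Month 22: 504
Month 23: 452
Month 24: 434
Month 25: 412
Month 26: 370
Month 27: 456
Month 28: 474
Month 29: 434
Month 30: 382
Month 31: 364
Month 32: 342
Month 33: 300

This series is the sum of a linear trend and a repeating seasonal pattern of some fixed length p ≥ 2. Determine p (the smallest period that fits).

First differences y_{t+1} − y_t: -52, -18, -22, -42, 86, 18, -40, -52, -18, -22, -42, 86, 18, -40, -52, -18, …
The difference pattern repeats every 7 terms and not for any smaller step, so p = 7.

7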